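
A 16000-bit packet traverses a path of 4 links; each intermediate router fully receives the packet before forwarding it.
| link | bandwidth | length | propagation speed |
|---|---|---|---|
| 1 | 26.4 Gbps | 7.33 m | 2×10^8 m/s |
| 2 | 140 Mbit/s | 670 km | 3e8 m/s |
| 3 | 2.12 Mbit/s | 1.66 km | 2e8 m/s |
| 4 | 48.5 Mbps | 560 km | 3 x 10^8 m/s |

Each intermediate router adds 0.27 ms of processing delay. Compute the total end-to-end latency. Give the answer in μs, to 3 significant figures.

Transmission delays (L/R per hop): 0.606061, 114.286, 7547.17, 329.897 μs; sum = 7991.96 μs.
Propagation delays (d/s per hop): 0.03665, 2233.33, 8.3, 1866.67 μs; sum = 4108.34 μs.
Processing at 3 router(s): 3 × 0.27 ms = 810 μs.
End-to-end = 12900 μs.

12900 μs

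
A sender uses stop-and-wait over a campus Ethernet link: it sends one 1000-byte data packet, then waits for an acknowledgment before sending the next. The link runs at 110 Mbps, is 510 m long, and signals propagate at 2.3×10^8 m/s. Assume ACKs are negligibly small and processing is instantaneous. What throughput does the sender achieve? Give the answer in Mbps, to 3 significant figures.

104 Mbps

t_tx = L/R = 8000/110000000 = 7.27273e-05 s.
t_prop = 510/2.3e+08 = 2.21739e-06 s; RTT = 4.43478e-06 s.
Cycle = t_tx + RTT = 7.71621e-05 s.
Throughput = L / cycle = 8000 / 7.71621e-05 = 104 Mbps.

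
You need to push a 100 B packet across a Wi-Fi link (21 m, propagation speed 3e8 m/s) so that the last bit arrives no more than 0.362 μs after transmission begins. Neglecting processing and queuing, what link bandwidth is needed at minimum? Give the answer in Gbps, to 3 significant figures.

L = 800 bits.
Propagation delay = 21 / 300000000 = 0.07 μs.
Transmission budget = 0.362 − 0.07 = 0.292 μs.
R ≥ L / t_tx = 800 bits / 2.92e-07 s = 2.74 Gbps.

2.74 Gbps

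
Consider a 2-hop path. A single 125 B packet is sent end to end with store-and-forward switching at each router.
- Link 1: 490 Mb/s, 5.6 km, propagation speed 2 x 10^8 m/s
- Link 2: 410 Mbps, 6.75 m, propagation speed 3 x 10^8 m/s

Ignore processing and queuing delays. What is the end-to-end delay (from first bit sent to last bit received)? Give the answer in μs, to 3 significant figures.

32.5 μs

L = 125 × 8 = 1000 bits.
Transmission delays (L/R per hop): 2.04082, 2.43902 μs; sum = 4.47984 μs.
Propagation delays (d/s per hop): 28, 0.0225 μs; sum = 28.0225 μs.
End-to-end = 32.5 μs.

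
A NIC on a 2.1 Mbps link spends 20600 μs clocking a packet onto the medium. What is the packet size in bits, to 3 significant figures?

L = R × t_tx = 2100000 b/s × 0.0206 s = 43260 bits.

43300 bits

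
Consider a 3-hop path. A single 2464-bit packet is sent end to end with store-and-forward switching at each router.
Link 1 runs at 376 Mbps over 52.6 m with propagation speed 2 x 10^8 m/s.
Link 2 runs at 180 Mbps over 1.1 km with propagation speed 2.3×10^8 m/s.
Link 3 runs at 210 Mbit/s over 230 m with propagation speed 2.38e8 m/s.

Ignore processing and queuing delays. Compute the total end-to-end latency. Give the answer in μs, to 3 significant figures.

Transmission delays (L/R per hop): 6.55319, 13.6889, 11.7333 μs; sum = 31.9754 μs.
Propagation delays (d/s per hop): 0.263, 4.78261, 0.966387 μs; sum = 6.012 μs.
End-to-end = 38.0 μs.

38.0 μs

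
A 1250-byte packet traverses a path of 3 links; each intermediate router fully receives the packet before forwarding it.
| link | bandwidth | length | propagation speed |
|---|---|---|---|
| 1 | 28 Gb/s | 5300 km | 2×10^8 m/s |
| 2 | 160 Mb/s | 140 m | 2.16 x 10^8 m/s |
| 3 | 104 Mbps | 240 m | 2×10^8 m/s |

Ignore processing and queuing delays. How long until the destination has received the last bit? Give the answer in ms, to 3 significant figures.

26.7 ms

L = 1250 × 8 = 10000 bits.
Transmission delays (L/R per hop): 0.000357143, 0.0625, 0.0961538 ms; sum = 0.159011 ms.
Propagation delays (d/s per hop): 26.5, 0.000648148, 0.0012 ms; sum = 26.5018 ms.
End-to-end = 26.7 ms.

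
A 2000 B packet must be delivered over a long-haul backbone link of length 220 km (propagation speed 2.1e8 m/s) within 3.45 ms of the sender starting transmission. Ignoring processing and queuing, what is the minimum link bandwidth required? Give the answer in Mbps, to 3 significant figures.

6.66 Mbps

L = 16000 bits.
Propagation delay = 220000 / 210000000 = 1.04762 ms.
Transmission budget = 3.45 − 1.04762 = 2.40238 ms.
R ≥ L / t_tx = 16000 bits / 0.00240238 s = 6.66 Mbps.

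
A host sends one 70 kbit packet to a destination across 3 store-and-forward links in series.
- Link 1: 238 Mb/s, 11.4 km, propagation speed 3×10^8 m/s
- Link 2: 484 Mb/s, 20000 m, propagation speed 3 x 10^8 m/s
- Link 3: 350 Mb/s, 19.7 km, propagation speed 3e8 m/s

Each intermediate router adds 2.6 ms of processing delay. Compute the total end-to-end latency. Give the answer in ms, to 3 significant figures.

L = 70000 bits.
Transmission delays (L/R per hop): 0.294118, 0.144628, 0.2 ms; sum = 0.638746 ms.
Propagation delays (d/s per hop): 0.038, 0.0666667, 0.0656667 ms; sum = 0.170333 ms.
Processing at 2 router(s): 2 × 2.6 ms = 5.2 ms.
End-to-end = 6.01 ms.

6.01 ms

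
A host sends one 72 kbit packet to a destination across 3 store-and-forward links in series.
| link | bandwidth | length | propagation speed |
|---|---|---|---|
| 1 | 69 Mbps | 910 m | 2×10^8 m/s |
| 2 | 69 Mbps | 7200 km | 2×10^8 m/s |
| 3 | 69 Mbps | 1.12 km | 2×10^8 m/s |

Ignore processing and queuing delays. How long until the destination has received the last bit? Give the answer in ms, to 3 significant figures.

39.1 ms

L = 72000 bits.
Transmission delay per hop = L/R = 72000/69000000 = 1.04348 ms; 3 hops → 3.13043 ms.
Propagation delays (d/s per hop): 0.00455, 36, 0.0056 ms; sum = 36.0102 ms.
End-to-end = 39.1 ms.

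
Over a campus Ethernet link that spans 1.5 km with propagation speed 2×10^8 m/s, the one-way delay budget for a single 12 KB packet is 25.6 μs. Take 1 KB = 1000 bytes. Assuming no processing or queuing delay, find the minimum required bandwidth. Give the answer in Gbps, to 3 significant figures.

5.30 Gbps

L = 96000 bits.
Propagation delay = 1500 / 200000000 = 7.5 μs.
Transmission budget = 25.6 − 7.5 = 18.1 μs.
R ≥ L / t_tx = 96000 bits / 1.81e-05 s = 5.30 Gbps.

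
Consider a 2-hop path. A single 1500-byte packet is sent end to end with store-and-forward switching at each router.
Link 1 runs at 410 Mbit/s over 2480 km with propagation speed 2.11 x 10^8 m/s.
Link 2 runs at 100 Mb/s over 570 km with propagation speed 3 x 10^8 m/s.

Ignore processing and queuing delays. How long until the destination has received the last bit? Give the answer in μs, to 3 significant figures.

13800 μs

L = 1500 × 8 = 12000 bits.
Transmission delays (L/R per hop): 29.2683, 120 μs; sum = 149.268 μs.
Propagation delays (d/s per hop): 11753.6, 1900 μs; sum = 13653.6 μs.
End-to-end = 13800 μs.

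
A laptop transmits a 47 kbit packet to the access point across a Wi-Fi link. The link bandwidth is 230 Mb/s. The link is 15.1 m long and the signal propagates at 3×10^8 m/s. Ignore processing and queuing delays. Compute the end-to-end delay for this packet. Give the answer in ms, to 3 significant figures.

0.204 ms

L = 47000 bits.
Transmission delay = L/R = 47000 / 230000000 = 0.204348 ms.
Propagation delay = d/s = 15.1 m / 300000000 m/s = 5.03333e-05 ms.
Total = 0.204 ms.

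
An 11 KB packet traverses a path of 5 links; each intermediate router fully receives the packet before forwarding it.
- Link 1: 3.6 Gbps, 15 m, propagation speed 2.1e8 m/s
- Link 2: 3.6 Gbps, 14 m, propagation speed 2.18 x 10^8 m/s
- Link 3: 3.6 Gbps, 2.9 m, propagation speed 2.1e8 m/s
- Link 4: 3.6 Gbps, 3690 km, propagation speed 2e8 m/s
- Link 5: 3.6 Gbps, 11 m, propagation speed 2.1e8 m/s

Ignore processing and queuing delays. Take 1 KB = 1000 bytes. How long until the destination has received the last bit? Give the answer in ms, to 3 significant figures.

L = 88000 bits.
Transmission delay per hop = L/R = 88000/3600000000 = 0.0244444 ms; 5 hops → 0.122222 ms.
Propagation delays (d/s per hop): 7.14286e-05, 6.42202e-05, 1.38095e-05, 18.45, 5.2381e-05 ms; sum = 18.4502 ms.
End-to-end = 18.6 ms.

18.6 ms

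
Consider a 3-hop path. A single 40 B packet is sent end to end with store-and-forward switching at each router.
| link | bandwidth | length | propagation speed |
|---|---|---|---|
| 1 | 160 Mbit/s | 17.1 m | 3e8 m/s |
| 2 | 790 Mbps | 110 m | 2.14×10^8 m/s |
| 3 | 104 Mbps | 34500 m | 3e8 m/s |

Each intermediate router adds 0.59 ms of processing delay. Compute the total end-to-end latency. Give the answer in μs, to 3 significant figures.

1300 μs

L = 40 × 8 = 320 bits.
Transmission delays (L/R per hop): 2, 0.405063, 3.07692 μs; sum = 5.48199 μs.
Propagation delays (d/s per hop): 0.057, 0.514019, 115 μs; sum = 115.571 μs.
Processing at 2 router(s): 2 × 0.59 ms = 1180 μs.
End-to-end = 1300 μs.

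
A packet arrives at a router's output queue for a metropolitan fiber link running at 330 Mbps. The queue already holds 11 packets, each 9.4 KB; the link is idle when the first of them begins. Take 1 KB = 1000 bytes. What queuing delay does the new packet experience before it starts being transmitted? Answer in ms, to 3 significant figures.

2.51 ms

Each queued packet: L/R = 75200/330000000 = 0.227879 ms.
11 queued → 2.50667 ms.
Queuing delay = 2.51 ms.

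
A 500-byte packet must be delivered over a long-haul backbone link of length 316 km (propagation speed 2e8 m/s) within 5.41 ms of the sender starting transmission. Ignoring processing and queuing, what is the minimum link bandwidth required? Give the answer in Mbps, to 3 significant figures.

1.04 Mbps

L = 4000 bits.
Propagation delay = 316000 / 200000000 = 1.58 ms.
Transmission budget = 5.41 − 1.58 = 3.83 ms.
R ≥ L / t_tx = 4000 bits / 0.00383 s = 1.04 Mbps.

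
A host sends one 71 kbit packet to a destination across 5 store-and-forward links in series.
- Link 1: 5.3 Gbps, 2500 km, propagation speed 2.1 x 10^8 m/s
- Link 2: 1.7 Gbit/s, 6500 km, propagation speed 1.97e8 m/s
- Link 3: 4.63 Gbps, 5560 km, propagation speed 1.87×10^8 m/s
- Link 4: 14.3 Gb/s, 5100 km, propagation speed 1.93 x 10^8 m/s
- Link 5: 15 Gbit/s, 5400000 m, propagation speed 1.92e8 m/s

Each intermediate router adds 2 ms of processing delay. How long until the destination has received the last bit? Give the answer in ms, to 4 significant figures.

L = 71000 bits.
Transmission delays (L/R per hop): 0.0133962, 0.0417647, 0.0153348, 0.00496503, 0.00473333 ms; sum = 0.0801941 ms.
Propagation delays (d/s per hop): 11.9048, 32.9949, 29.7326, 26.4249, 28.125 ms; sum = 129.182 ms.
Processing at 4 router(s): 4 × 2 ms = 8 ms.
End-to-end = 137.3 ms.

137.3 ms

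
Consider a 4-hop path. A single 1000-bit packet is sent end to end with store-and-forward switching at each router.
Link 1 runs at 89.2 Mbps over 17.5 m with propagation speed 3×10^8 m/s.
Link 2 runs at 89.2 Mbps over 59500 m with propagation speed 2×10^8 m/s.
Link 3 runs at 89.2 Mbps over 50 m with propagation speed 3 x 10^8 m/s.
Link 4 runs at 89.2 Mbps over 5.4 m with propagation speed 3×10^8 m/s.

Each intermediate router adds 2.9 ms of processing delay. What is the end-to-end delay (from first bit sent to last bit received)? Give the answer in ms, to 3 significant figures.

Transmission delay per hop = L/R = 1000/89200000 = 0.0112108 ms; 4 hops → 0.044843 ms.
Propagation delays (d/s per hop): 5.83333e-05, 0.2975, 0.000166667, 1.8e-05 ms; sum = 0.297743 ms.
Processing at 3 router(s): 3 × 2.9 ms = 8.7 ms.
End-to-end = 9.04 ms.

9.04 ms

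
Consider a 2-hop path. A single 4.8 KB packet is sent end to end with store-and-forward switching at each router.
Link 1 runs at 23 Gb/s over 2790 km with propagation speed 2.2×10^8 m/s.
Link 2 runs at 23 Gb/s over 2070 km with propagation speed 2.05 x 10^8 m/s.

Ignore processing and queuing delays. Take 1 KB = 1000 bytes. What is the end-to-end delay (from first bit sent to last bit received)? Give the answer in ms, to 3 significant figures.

L = 38400 bits.
Transmission delay per hop = L/R = 38400/23000000000 = 0.00166957 ms; 2 hops → 0.00333913 ms.
Propagation delays (d/s per hop): 12.6818, 10.0976 ms; sum = 22.7794 ms.
End-to-end = 22.8 ms.

22.8 ms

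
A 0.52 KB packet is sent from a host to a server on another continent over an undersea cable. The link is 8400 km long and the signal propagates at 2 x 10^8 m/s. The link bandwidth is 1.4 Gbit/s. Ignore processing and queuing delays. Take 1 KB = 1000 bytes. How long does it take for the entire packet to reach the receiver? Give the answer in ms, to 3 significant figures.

42.0 ms

L = 4160 bits.
Transmission delay = L/R = 4160 / 1400000000 = 0.00297143 ms.
Propagation delay = d/s = 8400000 m / 200000000 m/s = 42 ms.
Total = 42.0 ms.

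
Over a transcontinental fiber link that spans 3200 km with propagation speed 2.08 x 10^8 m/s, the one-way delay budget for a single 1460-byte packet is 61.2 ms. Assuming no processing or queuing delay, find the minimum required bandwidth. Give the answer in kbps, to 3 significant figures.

L = 11680 bits.
Propagation delay = 3200000 / 208000000 = 15.3846 ms.
Transmission budget = 61.2 − 15.3846 = 45.8154 ms.
R ≥ L / t_tx = 11680 bits / 0.0458154 s = 255 kbps.

255 kbps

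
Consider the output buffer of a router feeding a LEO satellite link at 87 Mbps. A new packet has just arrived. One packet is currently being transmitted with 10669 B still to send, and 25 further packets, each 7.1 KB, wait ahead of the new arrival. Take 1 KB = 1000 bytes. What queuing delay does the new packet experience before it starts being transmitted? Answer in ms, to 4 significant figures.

17.30 ms

Each queued packet: L/R = 56800/87000000 = 0.652874 ms.
25 queued → 16.3218 ms.
Plus remaining 85352 bits of current packet: 0.981057 ms.
Queuing delay = 17.30 ms.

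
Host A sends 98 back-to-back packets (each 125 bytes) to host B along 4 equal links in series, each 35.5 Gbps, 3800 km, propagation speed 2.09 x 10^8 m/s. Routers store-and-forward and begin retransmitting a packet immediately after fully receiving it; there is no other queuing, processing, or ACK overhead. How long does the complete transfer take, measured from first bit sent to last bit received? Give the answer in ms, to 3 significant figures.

Per-hop transmission t_tx = L/R = 1000/35500000000 = 2.8169e-05 ms.
Per-hop propagation t_prop = 3800000/209000000 = 18.1818 ms.
Pipeline fill: first packet needs 4·t_tx to clear all hops; remaining 97 packets each add one t_tx.
Total = (4+98-1)·t_tx + 4·t_prop = 101·2.8169e-05 + 4·18.1818 = 72.7 ms.

72.7 ms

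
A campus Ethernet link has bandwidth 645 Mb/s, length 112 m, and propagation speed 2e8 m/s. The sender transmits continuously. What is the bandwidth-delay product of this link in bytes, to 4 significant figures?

45.15 bytes

Propagation delay = 112 / 200000000 = 5.6e-07 s.
BDP = R × t_prop = 645000000 × 5.6e-07 = 361.2 bits.
In bytes: 361.2/8 = 45.15 bytes.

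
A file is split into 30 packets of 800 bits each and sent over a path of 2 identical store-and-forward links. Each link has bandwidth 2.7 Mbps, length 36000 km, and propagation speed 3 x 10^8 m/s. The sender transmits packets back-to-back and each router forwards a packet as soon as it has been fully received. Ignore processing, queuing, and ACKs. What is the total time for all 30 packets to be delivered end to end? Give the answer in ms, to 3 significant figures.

Per-hop transmission t_tx = L/R = 800/2700000 = 0.296296 ms.
Per-hop propagation t_prop = 36000000/300000000 = 120 ms.
Pipeline fill: first packet needs 2·t_tx to clear all hops; remaining 29 packets each add one t_tx.
Total = (2+30-1)·t_tx + 2·t_prop = 31·0.296296 + 2·120 = 249 ms.

249 ms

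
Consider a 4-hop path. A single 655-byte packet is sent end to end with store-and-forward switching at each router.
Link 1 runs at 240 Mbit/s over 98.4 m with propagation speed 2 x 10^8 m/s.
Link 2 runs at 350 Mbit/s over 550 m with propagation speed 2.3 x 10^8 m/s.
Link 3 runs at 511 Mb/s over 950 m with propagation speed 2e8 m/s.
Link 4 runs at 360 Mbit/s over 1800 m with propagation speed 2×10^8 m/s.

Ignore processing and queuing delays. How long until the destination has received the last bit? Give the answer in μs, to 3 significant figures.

78.2 μs

L = 655 × 8 = 5240 bits.
Transmission delays (L/R per hop): 21.8333, 14.9714, 10.2544, 14.5556 μs; sum = 61.6147 μs.
Propagation delays (d/s per hop): 0.492, 2.3913, 4.75, 9 μs; sum = 16.6333 μs.
End-to-end = 78.2 μs.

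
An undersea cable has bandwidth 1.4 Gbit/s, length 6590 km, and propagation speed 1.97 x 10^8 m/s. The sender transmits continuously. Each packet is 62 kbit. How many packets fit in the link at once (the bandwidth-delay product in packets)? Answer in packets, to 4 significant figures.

755.4 packets

Propagation delay = 6590000 / 197000000 = 0.0334518 s.
BDP = R × t_prop = 1400000000 × 0.0334518 = 46832500 bits.
In packets of 62000 bits: 755.4 packets.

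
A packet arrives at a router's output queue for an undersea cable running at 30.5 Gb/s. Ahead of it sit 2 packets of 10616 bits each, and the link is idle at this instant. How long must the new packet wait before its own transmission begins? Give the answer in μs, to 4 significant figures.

0.6961 μs

Each queued packet: L/R = 10616/30500000000 = 0.348066 μs.
2 queued → 0.696131 μs.
Queuing delay = 0.6961 μs.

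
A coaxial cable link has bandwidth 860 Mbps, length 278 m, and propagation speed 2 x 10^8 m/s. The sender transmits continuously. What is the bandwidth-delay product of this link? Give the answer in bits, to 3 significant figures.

1200 bits

Propagation delay = 278 / 200000000 = 1.39e-06 s.
BDP = R × t_prop = 860000000 × 1.39e-06 = 1195.4 bits.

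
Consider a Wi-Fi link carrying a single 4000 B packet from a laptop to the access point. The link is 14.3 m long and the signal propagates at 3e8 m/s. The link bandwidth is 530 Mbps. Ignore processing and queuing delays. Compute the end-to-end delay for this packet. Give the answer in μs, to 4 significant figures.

L = 4000 × 8 = 32000 bits.
Transmission delay = L/R = 32000 / 530000000 = 60.3774 μs.
Propagation delay = d/s = 14.3 m / 300000000 m/s = 0.0476667 μs.
Total = 60.43 μs.

60.43 μs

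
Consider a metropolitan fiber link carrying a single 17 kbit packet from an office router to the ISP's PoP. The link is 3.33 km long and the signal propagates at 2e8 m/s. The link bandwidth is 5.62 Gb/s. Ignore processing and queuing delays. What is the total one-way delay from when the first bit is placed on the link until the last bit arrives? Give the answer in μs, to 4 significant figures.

19.67 μs

L = 17000 bits.
Transmission delay = L/R = 17000 / 5620000000 = 3.02491 μs.
Propagation delay = d/s = 3330 m / 200000000 m/s = 16.65 μs.
Total = 19.67 μs.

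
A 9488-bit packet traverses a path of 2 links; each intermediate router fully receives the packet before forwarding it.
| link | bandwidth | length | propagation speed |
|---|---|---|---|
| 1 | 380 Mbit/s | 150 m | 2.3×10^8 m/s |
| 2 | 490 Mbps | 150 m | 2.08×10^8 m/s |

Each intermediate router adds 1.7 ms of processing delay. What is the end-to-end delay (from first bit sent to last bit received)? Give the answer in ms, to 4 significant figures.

Transmission delays (L/R per hop): 0.0249684, 0.0193633 ms; sum = 0.0443317 ms.
Propagation delays (d/s per hop): 0.000652174, 0.000721154 ms; sum = 0.00137333 ms.
Processing at 1 router(s): 1 × 1.7 ms = 1.7 ms.
End-to-end = 1.746 ms.

1.746 ms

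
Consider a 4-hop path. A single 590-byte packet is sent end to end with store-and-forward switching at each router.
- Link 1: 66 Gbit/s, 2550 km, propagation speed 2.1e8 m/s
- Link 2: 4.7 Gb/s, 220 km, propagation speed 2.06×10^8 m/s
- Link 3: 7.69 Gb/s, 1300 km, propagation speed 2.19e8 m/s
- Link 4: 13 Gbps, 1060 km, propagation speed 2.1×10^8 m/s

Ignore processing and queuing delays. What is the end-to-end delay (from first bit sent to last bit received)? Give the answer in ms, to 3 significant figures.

L = 590 × 8 = 4720 bits.
Transmission delays (L/R per hop): 7.15152e-05, 0.00100426, 0.000613784, 0.000363077 ms; sum = 0.00205263 ms.
Propagation delays (d/s per hop): 12.1429, 1.06796, 5.93607, 5.04762 ms; sum = 24.1945 ms.
End-to-end = 24.2 ms.

24.2 ms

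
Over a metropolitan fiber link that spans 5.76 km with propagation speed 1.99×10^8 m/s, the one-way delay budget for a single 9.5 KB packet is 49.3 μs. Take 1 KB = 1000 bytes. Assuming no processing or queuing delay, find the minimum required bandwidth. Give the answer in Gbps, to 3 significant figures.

L = 76000 bits.
Propagation delay = 5760 / 199000000 = 28.9447 μs.
Transmission budget = 49.3 − 28.9447 = 20.3553 μs.
R ≥ L / t_tx = 76000 bits / 2.03553e-05 s = 3.73 Gbps.

3.73 Gbps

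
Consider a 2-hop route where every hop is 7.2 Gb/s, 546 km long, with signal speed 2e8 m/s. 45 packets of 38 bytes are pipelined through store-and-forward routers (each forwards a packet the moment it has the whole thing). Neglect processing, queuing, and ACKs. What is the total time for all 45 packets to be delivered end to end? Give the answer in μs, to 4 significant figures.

Per-hop transmission t_tx = L/R = 304/7200000000 = 0.0422222 μs.
Per-hop propagation t_prop = 546000/200000000 = 2730 μs.
Pipeline fill: first packet needs 2·t_tx to clear all hops; remaining 44 packets each add one t_tx.
Total = (2+45-1)·t_tx + 2·t_prop = 46·0.0422222 + 2·2730 = 5462 μs.

5462 μs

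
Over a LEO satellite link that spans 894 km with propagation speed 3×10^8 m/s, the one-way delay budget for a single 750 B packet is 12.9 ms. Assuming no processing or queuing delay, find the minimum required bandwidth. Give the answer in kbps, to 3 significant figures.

L = 6000 bits.
Propagation delay = 894000 / 300000000 = 2.98 ms.
Transmission budget = 12.9 − 2.98 = 9.92 ms.
R ≥ L / t_tx = 6000 bits / 0.00992 s = 605 kbps.

605 kbps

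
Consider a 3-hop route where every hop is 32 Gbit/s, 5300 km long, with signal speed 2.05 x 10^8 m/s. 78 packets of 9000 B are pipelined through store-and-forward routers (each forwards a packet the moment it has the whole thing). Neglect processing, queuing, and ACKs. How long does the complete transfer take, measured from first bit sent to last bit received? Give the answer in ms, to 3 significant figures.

Per-hop transmission t_tx = L/R = 72000/32000000000 = 0.00225 ms.
Per-hop propagation t_prop = 5300000/2.05e+08 = 25.8537 ms.
Pipeline fill: first packet needs 3·t_tx to clear all hops; remaining 77 packets each add one t_tx.
Total = (3+78-1)·t_tx + 3·t_prop = 80·0.00225 + 3·25.8537 = 77.7 ms.

77.7 ms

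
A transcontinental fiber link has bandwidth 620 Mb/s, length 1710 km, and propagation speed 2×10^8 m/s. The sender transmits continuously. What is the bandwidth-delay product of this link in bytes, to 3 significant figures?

Propagation delay = 1710000 / 200000000 = 0.00855 s.
BDP = R × t_prop = 620000000 × 0.00855 = 5301000 bits.
In bytes: 5301000/8 = 663000 bytes.

663000 bytes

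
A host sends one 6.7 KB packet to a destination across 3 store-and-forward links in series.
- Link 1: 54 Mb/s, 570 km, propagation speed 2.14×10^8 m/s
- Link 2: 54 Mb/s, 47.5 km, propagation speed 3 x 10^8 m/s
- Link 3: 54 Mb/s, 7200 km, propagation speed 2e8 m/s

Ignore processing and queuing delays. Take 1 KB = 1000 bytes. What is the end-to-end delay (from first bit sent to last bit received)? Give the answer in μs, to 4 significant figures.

L = 53600 bits.
Transmission delay per hop = L/R = 53600/54000000 = 992.593 μs; 3 hops → 2977.78 μs.
Propagation delays (d/s per hop): 2663.55, 158.333, 36000 μs; sum = 38821.9 μs.
End-to-end = 41800 μs.

41800 μs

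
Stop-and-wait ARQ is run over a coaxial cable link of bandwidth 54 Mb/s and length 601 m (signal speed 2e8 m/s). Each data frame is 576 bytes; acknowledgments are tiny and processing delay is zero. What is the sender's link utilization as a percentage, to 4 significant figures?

t_tx = L/R = 4608/54000000 = 8.53333e-05 s.
t_prop = 601/200000000 = 3.005e-06 s; RTT = 6.01e-06 s.
Cycle = t_tx + RTT = 9.13433e-05 s.
Utilization = t_tx / cycle = 8.53333e-05/9.13433e-05 = 93.42 %.

93.42 %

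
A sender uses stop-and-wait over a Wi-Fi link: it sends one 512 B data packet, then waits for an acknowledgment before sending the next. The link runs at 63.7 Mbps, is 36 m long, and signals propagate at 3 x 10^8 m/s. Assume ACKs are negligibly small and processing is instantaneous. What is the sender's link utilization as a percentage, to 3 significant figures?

99.6 %

t_tx = L/R = 4096/63700000 = 6.43014e-05 s.
t_prop = 36/300000000 = 1.2e-07 s; RTT = 2.4e-07 s.
Cycle = t_tx + RTT = 6.45414e-05 s.
Utilization = t_tx / cycle = 6.43014e-05/6.45414e-05 = 99.6 %.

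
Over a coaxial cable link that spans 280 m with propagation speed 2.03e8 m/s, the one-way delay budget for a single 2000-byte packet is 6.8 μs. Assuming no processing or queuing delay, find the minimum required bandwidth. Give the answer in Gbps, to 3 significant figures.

L = 16000 bits.
Propagation delay = 280 / 2.03e+08 = 1.37931 μs.
Transmission budget = 6.8 − 1.37931 = 5.42069 μs.
R ≥ L / t_tx = 16000 bits / 5.42069e-06 s = 2.95 Gbps.

2.95 Gbps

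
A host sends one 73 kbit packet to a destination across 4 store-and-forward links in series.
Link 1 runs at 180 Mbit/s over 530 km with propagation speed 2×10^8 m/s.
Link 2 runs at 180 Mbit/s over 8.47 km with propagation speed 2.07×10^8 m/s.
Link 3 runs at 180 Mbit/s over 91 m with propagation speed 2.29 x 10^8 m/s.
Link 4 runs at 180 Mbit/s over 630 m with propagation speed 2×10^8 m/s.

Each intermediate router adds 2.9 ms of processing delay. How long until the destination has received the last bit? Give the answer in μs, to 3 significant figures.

L = 73000 bits.
Transmission delay per hop = L/R = 73000/180000000 = 405.556 μs; 4 hops → 1622.22 μs.
Propagation delays (d/s per hop): 2650, 40.9179, 0.39738, 3.15 μs; sum = 2694.47 μs.
Processing at 3 router(s): 3 × 2.9 ms = 8700 μs.
End-to-end = 13000 μs.

13000 μs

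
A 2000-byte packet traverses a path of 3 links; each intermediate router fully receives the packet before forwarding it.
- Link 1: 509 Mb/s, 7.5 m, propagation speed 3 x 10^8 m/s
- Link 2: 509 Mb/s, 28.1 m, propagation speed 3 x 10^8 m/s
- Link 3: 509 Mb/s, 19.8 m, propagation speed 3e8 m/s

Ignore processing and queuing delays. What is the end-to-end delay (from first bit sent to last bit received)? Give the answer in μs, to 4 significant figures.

L = 2000 × 8 = 16000 bits.
Transmission delay per hop = L/R = 16000/509000000 = 31.4342 μs; 3 hops → 94.3026 μs.
Propagation delays (d/s per hop): 0.025, 0.0936667, 0.066 μs; sum = 0.184667 μs.
End-to-end = 94.49 μs.

94.49 μs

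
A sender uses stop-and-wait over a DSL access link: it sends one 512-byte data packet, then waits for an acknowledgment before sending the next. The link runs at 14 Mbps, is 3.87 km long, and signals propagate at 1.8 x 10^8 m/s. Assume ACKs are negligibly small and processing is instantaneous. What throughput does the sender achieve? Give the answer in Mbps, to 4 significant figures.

t_tx = L/R = 4096/14000000 = 0.000292571 s.
t_prop = 3870/180000000 = 2.15e-05 s; RTT = 4.3e-05 s.
Cycle = t_tx + RTT = 0.000335571 s.
Throughput = L / cycle = 4096 / 0.000335571 = 12.21 Mbps.

12.21 Mbps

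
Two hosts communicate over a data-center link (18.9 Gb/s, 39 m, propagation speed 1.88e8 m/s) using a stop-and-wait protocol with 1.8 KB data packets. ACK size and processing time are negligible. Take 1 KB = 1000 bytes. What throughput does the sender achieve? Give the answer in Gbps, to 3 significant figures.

t_tx = L/R = 14400/18900000000 = 7.61905e-07 s.
t_prop = 39/188000000 = 2.07447e-07 s; RTT = 4.14894e-07 s.
Cycle = t_tx + RTT = 1.1768e-06 s.
Throughput = L / cycle = 14400 / 1.1768e-06 = 12.2 Gbps.

12.2 Gbps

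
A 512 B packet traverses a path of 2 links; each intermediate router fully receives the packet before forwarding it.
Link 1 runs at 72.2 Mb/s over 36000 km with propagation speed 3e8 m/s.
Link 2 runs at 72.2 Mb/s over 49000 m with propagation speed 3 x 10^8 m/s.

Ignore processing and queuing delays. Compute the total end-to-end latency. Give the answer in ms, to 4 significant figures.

120.3 ms

L = 512 × 8 = 4096 bits.
Transmission delay per hop = L/R = 4096/72200000 = 0.0567313 ms; 2 hops → 0.113463 ms.
Propagation delays (d/s per hop): 120, 0.163333 ms; sum = 120.163 ms.
End-to-end = 120.3 ms.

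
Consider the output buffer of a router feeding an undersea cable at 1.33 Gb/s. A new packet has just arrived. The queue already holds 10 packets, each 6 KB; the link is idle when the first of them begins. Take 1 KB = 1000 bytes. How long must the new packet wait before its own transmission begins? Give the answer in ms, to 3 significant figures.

0.361 ms

Each queued packet: L/R = 48000/1330000000 = 0.0360902 ms.
10 queued → 0.360902 ms.
Queuing delay = 0.361 ms.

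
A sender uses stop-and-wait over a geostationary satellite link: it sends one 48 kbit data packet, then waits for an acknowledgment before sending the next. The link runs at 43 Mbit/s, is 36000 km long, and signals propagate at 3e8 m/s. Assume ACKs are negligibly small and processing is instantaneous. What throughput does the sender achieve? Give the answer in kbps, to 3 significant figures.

199 kbps

t_tx = L/R = 48000/43000000 = 0.00111628 s.
t_prop = 36000000/300000000 = 0.12 s; RTT = 0.24 s.
Cycle = t_tx + RTT = 0.241116 s.
Throughput = L / cycle = 48000 / 0.241116 = 199 kbps.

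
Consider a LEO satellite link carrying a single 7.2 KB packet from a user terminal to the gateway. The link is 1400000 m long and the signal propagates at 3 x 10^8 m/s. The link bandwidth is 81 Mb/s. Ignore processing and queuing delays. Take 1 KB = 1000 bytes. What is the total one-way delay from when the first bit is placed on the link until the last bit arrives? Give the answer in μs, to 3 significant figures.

L = 57600 bits.
Transmission delay = L/R = 57600 / 81000000 = 711.111 μs.
Propagation delay = d/s = 1400000 m / 300000000 m/s = 4666.67 μs.
Total = 5380 μs.

5380 μs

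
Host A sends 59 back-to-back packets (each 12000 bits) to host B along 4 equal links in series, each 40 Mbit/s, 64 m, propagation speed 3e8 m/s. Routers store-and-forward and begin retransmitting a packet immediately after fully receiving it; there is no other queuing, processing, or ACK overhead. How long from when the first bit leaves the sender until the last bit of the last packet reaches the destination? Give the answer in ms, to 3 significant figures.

18.6 ms

Per-hop transmission t_tx = L/R = 12000/40000000 = 0.3 ms.
Per-hop propagation t_prop = 64/300000000 = 0.000213333 ms.
Pipeline fill: first packet needs 4·t_tx to clear all hops; remaining 58 packets each add one t_tx.
Total = (4+59-1)·t_tx + 4·t_prop = 62·0.3 + 4·0.000213333 = 18.6 ms.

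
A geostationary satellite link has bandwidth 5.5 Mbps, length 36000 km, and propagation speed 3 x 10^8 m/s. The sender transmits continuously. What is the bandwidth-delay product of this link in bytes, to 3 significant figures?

Propagation delay = 36000000 / 300000000 = 0.12 s.
BDP = R × t_prop = 5500000 × 0.12 = 660000 bits.
In bytes: 660000/8 = 82500 bytes.

82500 bytes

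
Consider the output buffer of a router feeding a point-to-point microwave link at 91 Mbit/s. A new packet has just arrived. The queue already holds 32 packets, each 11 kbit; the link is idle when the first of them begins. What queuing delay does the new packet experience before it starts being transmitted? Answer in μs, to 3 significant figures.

Each queued packet: L/R = 11000/91000000 = 120.879 μs.
32 queued → 3868.13 μs.
Queuing delay = 3870 μs.

3870 μs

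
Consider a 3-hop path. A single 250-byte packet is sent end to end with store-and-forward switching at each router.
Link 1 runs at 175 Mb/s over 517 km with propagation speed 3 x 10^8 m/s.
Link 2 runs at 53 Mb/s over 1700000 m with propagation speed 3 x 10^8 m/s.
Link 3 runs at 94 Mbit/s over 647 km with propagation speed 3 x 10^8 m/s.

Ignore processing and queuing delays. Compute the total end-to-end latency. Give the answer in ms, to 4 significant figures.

L = 250 × 8 = 2000 bits.
Transmission delays (L/R per hop): 0.0114286, 0.0377358, 0.0212766 ms; sum = 0.070441 ms.
Propagation delays (d/s per hop): 1.72333, 5.66667, 2.15667 ms; sum = 9.54667 ms.
End-to-end = 9.617 ms.

9.617 ms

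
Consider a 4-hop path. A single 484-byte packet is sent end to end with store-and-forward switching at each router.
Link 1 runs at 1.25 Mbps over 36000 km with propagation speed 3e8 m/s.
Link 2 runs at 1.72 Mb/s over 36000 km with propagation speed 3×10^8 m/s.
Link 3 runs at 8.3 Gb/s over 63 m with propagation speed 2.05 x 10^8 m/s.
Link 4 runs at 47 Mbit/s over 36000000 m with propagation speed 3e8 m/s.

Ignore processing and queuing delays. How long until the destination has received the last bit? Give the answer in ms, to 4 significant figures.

L = 484 × 8 = 3872 bits.
Transmission delays (L/R per hop): 3.0976, 2.25116, 0.000466506, 0.082383 ms; sum = 5.43161 ms.
Propagation delays (d/s per hop): 120, 120, 0.000307317, 120 ms; sum = 360 ms.
End-to-end = 365.4 ms.

365.4 ms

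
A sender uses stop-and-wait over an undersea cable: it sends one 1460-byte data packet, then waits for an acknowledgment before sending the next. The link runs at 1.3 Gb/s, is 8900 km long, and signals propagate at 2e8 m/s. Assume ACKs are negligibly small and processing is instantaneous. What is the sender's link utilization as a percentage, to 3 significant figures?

0.0101 %

t_tx = L/R = 11680/1300000000 = 8.98462e-06 s.
t_prop = 8900000/200000000 = 0.0445 s; RTT = 0.089 s.
Cycle = t_tx + RTT = 0.089009 s.
Utilization = t_tx / cycle = 8.98462e-06/0.089009 = 0.0101 %.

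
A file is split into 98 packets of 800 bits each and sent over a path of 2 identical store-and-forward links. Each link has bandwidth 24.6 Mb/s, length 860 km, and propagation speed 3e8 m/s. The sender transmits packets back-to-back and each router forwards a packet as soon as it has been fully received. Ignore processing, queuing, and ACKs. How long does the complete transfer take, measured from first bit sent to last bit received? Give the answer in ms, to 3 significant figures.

Per-hop transmission t_tx = L/R = 800/24600000 = 0.0325203 ms.
Per-hop propagation t_prop = 860000/300000000 = 2.86667 ms.
Pipeline fill: first packet needs 2·t_tx to clear all hops; remaining 97 packets each add one t_tx.
Total = (2+98-1)·t_tx + 2·t_prop = 99·0.0325203 + 2·2.86667 = 8.95 ms.

8.95 ms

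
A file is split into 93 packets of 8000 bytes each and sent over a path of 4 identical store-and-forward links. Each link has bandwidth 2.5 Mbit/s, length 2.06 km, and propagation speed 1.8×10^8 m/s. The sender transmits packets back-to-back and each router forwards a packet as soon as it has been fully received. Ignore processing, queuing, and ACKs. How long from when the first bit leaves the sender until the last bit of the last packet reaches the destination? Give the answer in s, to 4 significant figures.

Per-hop transmission t_tx = L/R = 64000/2500000 = 0.0256 s.
Per-hop propagation t_prop = 2060/180000000 = 1.14444e-05 s.
Pipeline fill: first packet needs 4·t_tx to clear all hops; remaining 92 packets each add one t_tx.
Total = (4+93-1)·t_tx + 4·t_prop = 96·0.0256 + 4·1.14444e-05 = 2.458 s.

2.458 s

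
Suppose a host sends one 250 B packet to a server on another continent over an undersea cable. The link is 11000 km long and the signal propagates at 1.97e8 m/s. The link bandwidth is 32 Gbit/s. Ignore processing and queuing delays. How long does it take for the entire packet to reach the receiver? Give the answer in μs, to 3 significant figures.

55800 μs

L = 250 × 8 = 2000 bits.
Transmission delay = L/R = 2000 / 32000000000 = 0.0625 μs.
Propagation delay = d/s = 11000000 m / 197000000 m/s = 55837.6 μs.
Total = 55800 μs.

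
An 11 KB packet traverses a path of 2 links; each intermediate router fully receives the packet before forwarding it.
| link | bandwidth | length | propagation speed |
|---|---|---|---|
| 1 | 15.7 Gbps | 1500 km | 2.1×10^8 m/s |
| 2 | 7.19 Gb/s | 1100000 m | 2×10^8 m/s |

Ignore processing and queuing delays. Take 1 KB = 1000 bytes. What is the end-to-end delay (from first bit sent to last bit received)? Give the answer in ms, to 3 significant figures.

L = 88000 bits.
Transmission delays (L/R per hop): 0.0056051, 0.0122392 ms; sum = 0.0178443 ms.
Propagation delays (d/s per hop): 7.14286, 5.5 ms; sum = 12.6429 ms.
End-to-end = 12.7 ms.

12.7 ms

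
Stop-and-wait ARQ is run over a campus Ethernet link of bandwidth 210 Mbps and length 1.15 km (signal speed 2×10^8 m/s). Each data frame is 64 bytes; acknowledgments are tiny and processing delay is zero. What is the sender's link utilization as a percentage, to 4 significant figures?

t_tx = L/R = 512/210000000 = 2.4381e-06 s.
t_prop = 1150/200000000 = 5.75e-06 s; RTT = 1.15e-05 s.
Cycle = t_tx + RTT = 1.39381e-05 s.
Utilization = t_tx / cycle = 2.4381e-06/1.39381e-05 = 17.49 %.

17.49 %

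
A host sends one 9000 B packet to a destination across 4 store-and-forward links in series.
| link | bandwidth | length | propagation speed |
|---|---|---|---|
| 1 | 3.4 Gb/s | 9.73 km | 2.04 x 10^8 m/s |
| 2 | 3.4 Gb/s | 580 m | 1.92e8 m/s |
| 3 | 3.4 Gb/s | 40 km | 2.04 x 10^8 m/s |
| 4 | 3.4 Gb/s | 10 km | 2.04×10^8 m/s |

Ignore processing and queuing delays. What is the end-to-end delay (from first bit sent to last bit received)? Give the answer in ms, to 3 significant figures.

L = 9000 × 8 = 72000 bits.
Transmission delay per hop = L/R = 72000/3400000000 = 0.0211765 ms; 4 hops → 0.0847059 ms.
Propagation delays (d/s per hop): 0.0476961, 0.00302083, 0.196078, 0.0490196 ms; sum = 0.295815 ms.
End-to-end = 0.381 ms.

0.381 ms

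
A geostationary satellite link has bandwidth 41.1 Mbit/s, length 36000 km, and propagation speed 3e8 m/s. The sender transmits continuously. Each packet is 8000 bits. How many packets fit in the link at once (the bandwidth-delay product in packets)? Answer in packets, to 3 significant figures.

617 packets

Propagation delay = 36000000 / 300000000 = 0.12 s.
BDP = R × t_prop = 41100000 × 0.12 = 4932000 bits.
In packets of 8000 bits: 617 packets.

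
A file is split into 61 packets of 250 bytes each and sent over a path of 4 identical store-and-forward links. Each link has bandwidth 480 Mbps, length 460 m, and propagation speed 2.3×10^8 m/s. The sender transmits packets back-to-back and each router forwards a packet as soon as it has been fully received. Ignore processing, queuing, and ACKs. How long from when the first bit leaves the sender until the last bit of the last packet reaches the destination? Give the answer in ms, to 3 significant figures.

Per-hop transmission t_tx = L/R = 2000/480000000 = 0.00416667 ms.
Per-hop propagation t_prop = 460/2.3e+08 = 0.002 ms.
Pipeline fill: first packet needs 4·t_tx to clear all hops; remaining 60 packets each add one t_tx.
Total = (4+61-1)·t_tx + 4·t_prop = 64·0.00416667 + 4·0.002 = 0.275 ms.

0.275 ms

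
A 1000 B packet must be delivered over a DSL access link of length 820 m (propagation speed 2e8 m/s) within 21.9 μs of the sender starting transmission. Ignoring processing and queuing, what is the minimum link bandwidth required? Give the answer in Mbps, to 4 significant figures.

449.4 Mbps

L = 8000 bits.
Propagation delay = 820 / 200000000 = 4.1 μs.
Transmission budget = 21.9 − 4.1 = 17.8 μs.
R ≥ L / t_tx = 8000 bits / 1.78e-05 s = 449.4 Mbps.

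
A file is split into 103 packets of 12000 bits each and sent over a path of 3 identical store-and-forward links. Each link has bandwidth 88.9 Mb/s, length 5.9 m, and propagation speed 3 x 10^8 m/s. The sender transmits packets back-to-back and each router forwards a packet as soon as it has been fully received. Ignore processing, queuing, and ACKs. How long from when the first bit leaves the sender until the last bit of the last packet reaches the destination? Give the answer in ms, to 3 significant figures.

14.2 ms

Per-hop transmission t_tx = L/R = 12000/88900000 = 0.134983 ms.
Per-hop propagation t_prop = 5.9/300000000 = 1.96667e-05 ms.
Pipeline fill: first packet needs 3·t_tx to clear all hops; remaining 102 packets each add one t_tx.
Total = (3+103-1)·t_tx + 3·t_prop = 105·0.134983 + 3·1.96667e-05 = 14.2 ms.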